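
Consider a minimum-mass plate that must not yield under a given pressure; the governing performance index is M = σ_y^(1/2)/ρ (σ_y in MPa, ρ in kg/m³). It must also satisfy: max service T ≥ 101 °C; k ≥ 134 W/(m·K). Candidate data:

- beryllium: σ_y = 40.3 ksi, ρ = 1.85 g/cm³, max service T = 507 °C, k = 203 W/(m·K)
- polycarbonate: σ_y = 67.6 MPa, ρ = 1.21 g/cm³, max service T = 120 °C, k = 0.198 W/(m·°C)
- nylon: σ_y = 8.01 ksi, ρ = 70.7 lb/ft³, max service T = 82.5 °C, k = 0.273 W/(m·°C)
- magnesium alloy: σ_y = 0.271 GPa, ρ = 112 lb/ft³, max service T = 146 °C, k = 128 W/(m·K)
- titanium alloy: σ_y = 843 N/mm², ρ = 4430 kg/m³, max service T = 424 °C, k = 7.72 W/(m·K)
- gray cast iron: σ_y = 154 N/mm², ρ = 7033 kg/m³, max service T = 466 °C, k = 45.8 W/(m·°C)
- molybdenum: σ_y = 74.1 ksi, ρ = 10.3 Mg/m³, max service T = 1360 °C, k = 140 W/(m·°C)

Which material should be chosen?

Screen on constraints: max service T ≥ 101 °C; k ≥ 134 W/(m·K). Survivors: beryllium, molybdenum.
Convert each candidate to consistent units, then evaluate M:
  beryllium: σ_y = 277.9 MPa, ρ = 1850 kg/m³
  molybdenum: σ_y = 510.9 MPa, ρ = 10300 kg/m³
  beryllium: M = 9.01×10⁻³
  molybdenum: M = 2.19×10⁻³
The maximum is for beryllium.

beryllium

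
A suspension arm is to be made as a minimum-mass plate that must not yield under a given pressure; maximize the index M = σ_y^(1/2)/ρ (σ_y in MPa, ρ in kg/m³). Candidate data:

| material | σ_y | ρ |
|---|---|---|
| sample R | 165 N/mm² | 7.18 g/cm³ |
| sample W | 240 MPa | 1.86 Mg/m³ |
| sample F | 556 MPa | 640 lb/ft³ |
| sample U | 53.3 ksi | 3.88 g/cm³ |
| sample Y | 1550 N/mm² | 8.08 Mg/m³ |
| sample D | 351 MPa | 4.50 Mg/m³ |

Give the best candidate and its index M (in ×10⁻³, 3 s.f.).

Putting every candidate on a common basis:
  sample R: σ_y = 165.0 MPa, ρ = 7180 kg/m³
  sample W: σ_y = 240.0 MPa, ρ = 1860 kg/m³
  sample F: σ_y = 556.0 MPa, ρ = 10250 kg/m³
  sample U: σ_y = 367.5 MPa, ρ = 3880 kg/m³
  sample Y: σ_y = 1550 MPa, ρ = 8080 kg/m³
  sample D: σ_y = 351.0 MPa, ρ = 4500 kg/m³
  sample W: M = 8.33×10⁻³
  sample U: M = 4.94×10⁻³
  sample Y: M = 4.87×10⁻³
  sample D: M = 4.16×10⁻³
  sample F: M = 2.30×10⁻³
  sample R: M = 1.79×10⁻³
The maximum is for sample W.

sample W, M = 8.33×10⁻³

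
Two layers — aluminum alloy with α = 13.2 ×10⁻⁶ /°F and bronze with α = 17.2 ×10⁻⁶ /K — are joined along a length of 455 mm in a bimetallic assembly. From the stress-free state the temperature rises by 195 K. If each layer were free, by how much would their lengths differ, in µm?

582 µm

aluminum alloy: α = 13.2×10⁻⁶/°F × 9/5 = 23.8×10⁻⁶/K.
Δα = |23.8 − 17.2|×10⁻⁶/K = 6.56×10⁻⁶/K.
ΔL_mismatch = Δα·L·ΔT = 6.56×10⁻⁶ × 455.0 mm × 195.0 K = 582 µm.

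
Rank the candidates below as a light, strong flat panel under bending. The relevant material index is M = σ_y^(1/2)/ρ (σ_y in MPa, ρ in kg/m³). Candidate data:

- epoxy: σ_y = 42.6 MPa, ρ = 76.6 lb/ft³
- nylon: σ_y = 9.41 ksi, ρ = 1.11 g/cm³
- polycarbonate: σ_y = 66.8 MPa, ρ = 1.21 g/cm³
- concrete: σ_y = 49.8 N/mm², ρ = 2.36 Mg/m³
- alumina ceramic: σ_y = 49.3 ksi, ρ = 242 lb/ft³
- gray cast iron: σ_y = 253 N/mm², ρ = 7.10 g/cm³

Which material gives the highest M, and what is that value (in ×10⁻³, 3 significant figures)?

nylon, M = 7.26×10⁻³

Convert each candidate to consistent units, then evaluate M:
  epoxy: σ_y = 42.60 MPa, ρ = 1227 kg/m³
  nylon: σ_y = 64.88 MPa, ρ = 1110 kg/m³
  polycarbonate: σ_y = 66.80 MPa, ρ = 1210 kg/m³
  concrete: σ_y = 49.80 MPa, ρ = 2360 kg/m³
  alumina ceramic: σ_y = 339.9 MPa, ρ = 3876 kg/m³
  gray cast iron: σ_y = 253.0 MPa, ρ = 7100 kg/m³
  nylon: M = 7.26×10⁻³
  polycarbonate: M = 6.75×10⁻³
  epoxy: M = 5.32×10⁻³
  alumina ceramic: M = 4.76×10⁻³
  concrete: M = 2.99×10⁻³
  gray cast iron: M = 2.24×10⁻³
Highest index: nylon.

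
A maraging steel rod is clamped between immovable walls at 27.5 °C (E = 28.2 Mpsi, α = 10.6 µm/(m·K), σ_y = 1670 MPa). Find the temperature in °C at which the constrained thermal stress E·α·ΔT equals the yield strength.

838 °C

E = 28.2 Mpsi = 194.4 GPa.
E·α·ΔT = 1670 MPa ⇒ ΔT = 1670 / (194.4×10³ × 10.6×10⁻⁶) = 810.3 K.
T = 27.5 + 810.3 = 837.8 °C.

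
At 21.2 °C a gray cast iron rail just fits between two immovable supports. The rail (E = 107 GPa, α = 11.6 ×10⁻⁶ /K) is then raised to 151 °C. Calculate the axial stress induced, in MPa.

ΔT = 129.8 K. Constrained thermal stress σ = E·α·ΔT = 107.0×10³ MPa × 11.6×10⁻⁶ × 129.8 = 161 MPa (compressive).

161 MPa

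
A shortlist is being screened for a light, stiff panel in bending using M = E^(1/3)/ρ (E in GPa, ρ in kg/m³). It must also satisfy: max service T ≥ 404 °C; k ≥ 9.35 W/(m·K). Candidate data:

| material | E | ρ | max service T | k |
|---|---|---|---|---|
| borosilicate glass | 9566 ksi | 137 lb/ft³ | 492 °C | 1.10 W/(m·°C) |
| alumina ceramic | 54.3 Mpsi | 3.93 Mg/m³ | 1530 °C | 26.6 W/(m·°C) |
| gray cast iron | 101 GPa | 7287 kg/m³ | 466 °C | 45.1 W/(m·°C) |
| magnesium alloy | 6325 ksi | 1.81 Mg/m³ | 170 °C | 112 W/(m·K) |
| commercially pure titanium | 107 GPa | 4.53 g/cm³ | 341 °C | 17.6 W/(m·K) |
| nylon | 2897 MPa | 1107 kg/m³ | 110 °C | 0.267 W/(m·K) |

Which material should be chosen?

alumina ceramic

Screen on constraints: max service T ≥ 404 °C; k ≥ 9.35 W/(m·K). Survivors: alumina ceramic, gray cast iron.
In SI units:
  alumina ceramic: E = 374.4 GPa, ρ = 3930 kg/m³
  gray cast iron: E = 101.0 GPa, ρ = 7287 kg/m³
  alumina ceramic: M = 1.83×10⁻³
  gray cast iron: M = 0.639×10⁻³
The maximum is for alumina ceramic.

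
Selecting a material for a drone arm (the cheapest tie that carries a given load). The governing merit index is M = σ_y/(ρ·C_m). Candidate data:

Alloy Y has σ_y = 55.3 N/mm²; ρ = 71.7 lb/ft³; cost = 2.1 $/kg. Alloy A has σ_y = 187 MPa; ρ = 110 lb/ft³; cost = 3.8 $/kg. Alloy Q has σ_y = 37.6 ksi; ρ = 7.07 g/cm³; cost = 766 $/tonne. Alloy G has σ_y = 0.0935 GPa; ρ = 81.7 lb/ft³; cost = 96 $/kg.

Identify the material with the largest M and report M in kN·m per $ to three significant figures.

Putting every candidate on a common basis:
  alloy Y: σ_y = 55.30 MPa, ρ = 1149 kg/m³, cost = 2.100 $/kg
  alloy A: σ_y = 187.0 MPa, ρ = 1762 kg/m³, cost = 3.800 $/kg
  alloy Q: σ_y = 259.2 MPa, ρ = 7070 kg/m³, cost = 0.7660 $/kg
  alloy G: σ_y = 93.50 MPa, ρ = 1309 kg/m³, cost = 96.00 $/kg
  alloy Q: M = 47.9 kN·m per $
  alloy A: M = 27.9 kN·m per $
  alloy Y: M = 22.9 kN·m per $
  alloy G: M = 0.744 kN·m per $
Alloy Q has the largest M.

alloy Q, M = 47.9 kN·m per $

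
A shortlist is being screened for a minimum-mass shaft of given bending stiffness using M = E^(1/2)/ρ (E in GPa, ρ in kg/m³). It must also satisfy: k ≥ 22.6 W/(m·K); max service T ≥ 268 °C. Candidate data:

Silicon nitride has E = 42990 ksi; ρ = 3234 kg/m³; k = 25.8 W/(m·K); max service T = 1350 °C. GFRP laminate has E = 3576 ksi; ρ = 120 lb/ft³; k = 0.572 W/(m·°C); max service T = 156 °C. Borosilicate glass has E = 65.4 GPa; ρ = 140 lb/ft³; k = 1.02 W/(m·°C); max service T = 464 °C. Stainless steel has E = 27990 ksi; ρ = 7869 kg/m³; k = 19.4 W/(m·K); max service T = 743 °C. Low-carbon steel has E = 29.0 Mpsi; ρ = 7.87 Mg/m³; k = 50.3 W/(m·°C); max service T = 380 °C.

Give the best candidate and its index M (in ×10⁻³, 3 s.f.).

Screen on constraints: k ≥ 22.6 W/(m·K); max service T ≥ 268 °C. Survivors: silicon nitride, low-carbon steel.
In SI units:
  silicon nitride: E = 296.4 GPa, ρ = 3234 kg/m³
  low-carbon steel: E = 199.9 GPa, ρ = 7870 kg/m³
  silicon nitride: M = 5.32×10⁻³
  low-carbon steel: M = 1.80×10⁻³
Silicon nitride has the largest M.

silicon nitride, M = 5.32×10⁻³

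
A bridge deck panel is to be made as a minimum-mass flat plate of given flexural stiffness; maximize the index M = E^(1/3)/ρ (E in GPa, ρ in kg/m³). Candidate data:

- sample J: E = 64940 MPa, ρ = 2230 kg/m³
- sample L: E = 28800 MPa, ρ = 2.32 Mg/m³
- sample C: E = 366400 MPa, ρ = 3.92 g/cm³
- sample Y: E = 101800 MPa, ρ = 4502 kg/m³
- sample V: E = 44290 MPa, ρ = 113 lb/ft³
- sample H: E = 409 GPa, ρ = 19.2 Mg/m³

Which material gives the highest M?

Normalizing units and computing the index:
  sample J: E = 64.94 GPa, ρ = 2230 kg/m³
  sample L: E = 28.80 GPa, ρ = 2320 kg/m³
  sample C: E = 366.4 GPa, ρ = 3920 kg/m³
  sample Y: E = 101.8 GPa, ρ = 4502 kg/m³
  sample V: E = 44.29 GPa, ρ = 1810 kg/m³
  sample H: E = 409.0 GPa, ρ = 19200 kg/m³
  sample V: M = 1.95×10⁻³
  sample C: M = 1.83×10⁻³
  sample J: M = 1.80×10⁻³
  sample L: M = 1.32×10⁻³
  sample Y: M = 1.04×10⁻³
  sample H: M = 0.387×10⁻³
Highest index: sample V.

sample V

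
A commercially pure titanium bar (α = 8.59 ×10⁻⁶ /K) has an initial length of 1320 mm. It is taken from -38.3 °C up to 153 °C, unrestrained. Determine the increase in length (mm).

2.17 mm

ΔT = 153 − (-38.3) = 191.3 K.
ΔL = α·L₀·ΔT = 8.59×10⁻⁶ × 1320 mm × 191.3 K = 2.17 mm.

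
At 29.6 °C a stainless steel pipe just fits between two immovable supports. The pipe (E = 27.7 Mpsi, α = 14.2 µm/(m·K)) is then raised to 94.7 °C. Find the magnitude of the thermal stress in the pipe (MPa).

177 MPa

E = 27.7 Mpsi = 191.0 GPa.
ΔT = 65.10 K. Constrained thermal stress σ = E·α·ΔT = 191.0×10³ MPa × 14.2×10⁻⁶ × 65.10 = 177 MPa (compressive).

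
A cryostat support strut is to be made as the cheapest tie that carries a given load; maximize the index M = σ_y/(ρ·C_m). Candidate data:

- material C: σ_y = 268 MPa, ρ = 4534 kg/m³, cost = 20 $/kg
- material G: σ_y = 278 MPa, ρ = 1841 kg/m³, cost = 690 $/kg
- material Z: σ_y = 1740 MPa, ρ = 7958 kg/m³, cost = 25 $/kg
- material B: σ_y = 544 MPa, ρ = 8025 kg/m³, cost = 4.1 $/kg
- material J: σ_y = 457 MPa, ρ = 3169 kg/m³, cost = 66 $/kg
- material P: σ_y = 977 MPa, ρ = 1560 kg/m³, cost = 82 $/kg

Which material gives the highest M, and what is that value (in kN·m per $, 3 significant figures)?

material B, M = 16.5 kN·m per $

Per-candidate index values:
  material B: M = 16.5 kN·m per $
  material Z: M = 8.75 kN·m per $
  material P: M = 7.64 kN·m per $
  material C: M = 2.96 kN·m per $
  material J: M = 2.18 kN·m per $
  material G: M = 0.219 kN·m per $
Material B ranks first.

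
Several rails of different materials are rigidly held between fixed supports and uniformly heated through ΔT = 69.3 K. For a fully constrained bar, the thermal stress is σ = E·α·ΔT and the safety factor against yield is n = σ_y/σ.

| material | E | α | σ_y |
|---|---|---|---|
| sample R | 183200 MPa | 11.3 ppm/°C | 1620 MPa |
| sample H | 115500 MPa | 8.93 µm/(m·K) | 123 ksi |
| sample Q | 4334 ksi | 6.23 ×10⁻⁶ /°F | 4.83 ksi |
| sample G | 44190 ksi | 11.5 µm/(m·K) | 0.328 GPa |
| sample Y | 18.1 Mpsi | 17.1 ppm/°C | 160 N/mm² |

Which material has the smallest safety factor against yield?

sample Y

Converting E to GPa, α to ×10⁻⁶/K, σ_y to MPa, then σ and n for each:
  sample R: E = 183.2, α = 11.3, σ_y = 1620 → σ = 143 MPa, n = 11.3
  sample H: E = 115.5, α = 8.93, σ_y = 848.1 → σ = 71.5 MPa, n = 11.9
  sample Q: E = 29.88, α = 11.2, σ_y = 33.30 → σ = 23.2 MPa, n = 1.43
  sample G: E = 304.7, α = 11.5, σ_y = 328.0 → σ = 243 MPa, n = 1.35
  sample Y: E = 124.8, α = 17.1, σ_y = 160.0 → σ = 148 MPa, n = 1.08
The minimum is sample Y at n = 1.08.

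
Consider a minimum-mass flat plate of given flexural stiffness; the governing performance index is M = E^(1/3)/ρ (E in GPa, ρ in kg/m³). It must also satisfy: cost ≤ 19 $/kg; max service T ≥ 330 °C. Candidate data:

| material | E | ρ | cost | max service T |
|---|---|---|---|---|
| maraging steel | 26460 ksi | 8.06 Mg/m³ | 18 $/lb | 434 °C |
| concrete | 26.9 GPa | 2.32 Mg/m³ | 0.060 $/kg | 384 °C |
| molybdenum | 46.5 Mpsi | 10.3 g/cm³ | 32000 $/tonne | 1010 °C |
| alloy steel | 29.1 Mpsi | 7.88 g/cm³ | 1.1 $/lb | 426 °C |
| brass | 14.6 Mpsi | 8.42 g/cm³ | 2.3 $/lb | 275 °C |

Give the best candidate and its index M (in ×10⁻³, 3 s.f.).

concrete, M = 1.29×10⁻³

Screen on constraints: cost ≤ 19 $/kg; max service T ≥ 330 °C. Survivors: concrete, alloy steel.
After converting to SI:
  concrete: E = 26.90 GPa, ρ = 2320 kg/m³
  alloy steel: E = 200.6 GPa, ρ = 7880 kg/m³
  concrete: M = 1.29×10⁻³
  alloy steel: M = 0.743×10⁻³
The maximum is for concrete.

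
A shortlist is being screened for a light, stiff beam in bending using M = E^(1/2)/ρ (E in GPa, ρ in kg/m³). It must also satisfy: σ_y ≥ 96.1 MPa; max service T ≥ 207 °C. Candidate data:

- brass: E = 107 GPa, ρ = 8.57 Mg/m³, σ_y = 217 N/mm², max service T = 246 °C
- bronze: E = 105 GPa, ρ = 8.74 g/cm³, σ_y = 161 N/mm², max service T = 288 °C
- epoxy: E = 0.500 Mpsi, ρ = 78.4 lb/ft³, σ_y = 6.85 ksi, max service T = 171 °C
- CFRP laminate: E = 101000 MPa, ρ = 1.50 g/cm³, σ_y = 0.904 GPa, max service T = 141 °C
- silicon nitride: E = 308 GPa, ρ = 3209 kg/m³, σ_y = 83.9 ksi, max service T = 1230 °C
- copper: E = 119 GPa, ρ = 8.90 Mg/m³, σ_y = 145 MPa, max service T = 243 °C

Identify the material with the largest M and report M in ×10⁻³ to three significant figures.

Screen on constraints: σ_y ≥ 96.1 MPa; max service T ≥ 207 °C. Survivors: brass, bronze, silicon nitride, copper.
After converting to SI:
  brass: E = 107.0 GPa, ρ = 8570 kg/m³
  bronze: E = 105.0 GPa, ρ = 8740 kg/m³
  silicon nitride: E = 308.0 GPa, ρ = 3209 kg/m³
  copper: E = 119.0 GPa, ρ = 8900 kg/m³
  silicon nitride: M = 5.47×10⁻³
  copper: M = 1.23×10⁻³
  brass: M = 1.21×10⁻³
  bronze: M = 1.17×10⁻³
Highest index: silicon nitride.

silicon nitride, M = 5.47×10⁻³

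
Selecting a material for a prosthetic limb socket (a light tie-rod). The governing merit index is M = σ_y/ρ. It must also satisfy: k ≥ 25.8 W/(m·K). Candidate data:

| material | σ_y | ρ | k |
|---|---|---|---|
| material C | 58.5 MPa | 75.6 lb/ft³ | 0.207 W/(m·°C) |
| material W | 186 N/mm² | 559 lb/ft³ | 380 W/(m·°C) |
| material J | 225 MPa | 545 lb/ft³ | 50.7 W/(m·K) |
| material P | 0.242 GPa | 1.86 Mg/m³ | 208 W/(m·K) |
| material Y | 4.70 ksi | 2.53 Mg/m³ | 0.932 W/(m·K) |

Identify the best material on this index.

Screen on constraints: k ≥ 25.8 W/(m·K). Survivors: material W, material J, material P.
In SI units:
  material W: σ_y = 186.0 MPa, ρ = 8954 kg/m³
  material J: σ_y = 225.0 MPa, ρ = 8730 kg/m³
  material P: σ_y = 242.0 MPa, ρ = 1860 kg/m³
  material P: M = 130 kN·m/kg
  material J: M = 25.8 kN·m/kg
  material W: M = 20.8 kN·m/kg
Material P has the largest M.

material P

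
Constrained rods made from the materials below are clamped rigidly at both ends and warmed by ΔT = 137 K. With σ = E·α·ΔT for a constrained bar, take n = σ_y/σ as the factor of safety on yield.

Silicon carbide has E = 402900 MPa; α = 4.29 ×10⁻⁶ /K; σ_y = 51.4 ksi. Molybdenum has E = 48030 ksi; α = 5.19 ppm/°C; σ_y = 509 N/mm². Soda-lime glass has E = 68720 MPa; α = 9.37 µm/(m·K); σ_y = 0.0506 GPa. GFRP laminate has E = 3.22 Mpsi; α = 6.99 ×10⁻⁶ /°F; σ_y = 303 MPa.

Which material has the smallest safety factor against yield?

soda-lime glass

Per material, after unit conversion:
  silicon carbide: E = 402.9, α = 4.29, σ_y = 354.4 → σ = 237 MPa, n = 1.50
  molybdenum: E = 331.2, α = 5.19, σ_y = 509.0 → σ = 235 MPa, n = 2.16
  soda-lime glass: E = 68.72, α = 9.37, σ_y = 50.60 → σ = 88.2 MPa, n = 0.574
  GFRP laminate: E = 22.20, α = 12.6, σ_y = 303.0 → σ = 38.3 MPa, n = 7.92
The minimum is soda-lime glass at n = 0.574.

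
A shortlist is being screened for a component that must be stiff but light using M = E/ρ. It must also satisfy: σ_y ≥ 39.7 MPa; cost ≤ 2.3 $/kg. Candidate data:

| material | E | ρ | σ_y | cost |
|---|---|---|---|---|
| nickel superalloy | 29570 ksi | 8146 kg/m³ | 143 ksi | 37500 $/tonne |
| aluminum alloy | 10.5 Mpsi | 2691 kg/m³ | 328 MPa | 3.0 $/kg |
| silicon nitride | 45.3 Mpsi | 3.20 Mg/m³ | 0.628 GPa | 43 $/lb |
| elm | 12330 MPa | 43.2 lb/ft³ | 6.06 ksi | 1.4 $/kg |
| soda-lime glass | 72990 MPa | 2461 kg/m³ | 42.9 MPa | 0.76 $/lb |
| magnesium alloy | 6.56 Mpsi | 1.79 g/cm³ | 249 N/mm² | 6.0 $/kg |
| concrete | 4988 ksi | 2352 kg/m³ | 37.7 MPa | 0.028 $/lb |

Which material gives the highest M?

Screen on constraints: σ_y ≥ 39.7 MPa; cost ≤ 2.3 $/kg. Survivors: elm, soda-lime glass.
In SI units:
  elm: E = 12.33 GPa, ρ = 692.0 kg/m³
  soda-lime glass: E = 72.99 GPa, ρ = 2461 kg/m³
  soda-lime glass: M = 29.7 MN·m/kg
  elm: M = 17.8 MN·m/kg
Highest index: soda-lime glass.

soda-lime glass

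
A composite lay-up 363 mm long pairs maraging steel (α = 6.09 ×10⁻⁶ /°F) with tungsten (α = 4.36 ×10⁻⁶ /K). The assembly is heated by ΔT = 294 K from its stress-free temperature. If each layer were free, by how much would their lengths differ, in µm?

maraging steel: α = 6.09×10⁻⁶/°F × 9/5 = 11.0×10⁻⁶/K.
Δα = |11.0 − 4.36|×10⁻⁶/K = 6.60×10⁻⁶/K.
ΔL_mismatch = Δα·L·ΔT = 6.60×10⁻⁶ × 363.0 mm × 294.0 K = 705 µm.

705 µm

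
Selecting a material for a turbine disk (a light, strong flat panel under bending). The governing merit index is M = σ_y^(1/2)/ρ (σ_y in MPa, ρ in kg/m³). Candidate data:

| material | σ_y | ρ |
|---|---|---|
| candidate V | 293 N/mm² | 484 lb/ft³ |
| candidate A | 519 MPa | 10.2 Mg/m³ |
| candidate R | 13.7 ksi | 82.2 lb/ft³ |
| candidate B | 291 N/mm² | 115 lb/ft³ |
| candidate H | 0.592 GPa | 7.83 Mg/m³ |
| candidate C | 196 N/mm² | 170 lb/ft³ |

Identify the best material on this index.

In SI units:
  candidate V: σ_y = 293.0 MPa, ρ = 7753 kg/m³
  candidate A: σ_y = 519.0 MPa, ρ = 10200 kg/m³
  candidate R: σ_y = 94.46 MPa, ρ = 1317 kg/m³
  candidate B: σ_y = 291.0 MPa, ρ = 1842 kg/m³
  candidate H: σ_y = 592.0 MPa, ρ = 7830 kg/m³
  candidate C: σ_y = 196.0 MPa, ρ = 2723 kg/m³
  candidate B: M = 9.26×10⁻³
  candidate R: M = 7.38×10⁻³
  candidate C: M = 5.14×10⁻³
  candidate H: M = 3.11×10⁻³
  candidate A: M = 2.23×10⁻³
  candidate V: M = 2.21×10⁻³
The maximum is for candidate B.

candidate B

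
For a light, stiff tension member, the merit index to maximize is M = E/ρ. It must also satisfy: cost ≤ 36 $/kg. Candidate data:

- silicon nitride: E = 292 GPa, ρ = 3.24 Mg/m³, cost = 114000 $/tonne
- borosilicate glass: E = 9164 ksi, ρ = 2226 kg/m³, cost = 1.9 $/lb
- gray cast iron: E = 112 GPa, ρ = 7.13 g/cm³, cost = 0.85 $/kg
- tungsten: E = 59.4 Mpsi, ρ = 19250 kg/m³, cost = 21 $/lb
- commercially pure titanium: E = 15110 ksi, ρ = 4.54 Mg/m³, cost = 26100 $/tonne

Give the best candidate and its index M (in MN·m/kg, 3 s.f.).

borosilicate glass, M = 28.4 MN·m/kg

Screen on constraints: cost ≤ 36 $/kg. Survivors: borosilicate glass, gray cast iron, commercially pure titanium.
In SI units:
  borosilicate glass: E = 63.18 GPa, ρ = 2226 kg/m³
  gray cast iron: E = 112.0 GPa, ρ = 7130 kg/m³
  commercially pure titanium: E = 104.2 GPa, ρ = 4540 kg/m³
  borosilicate glass: M = 28.4 MN·m/kg
  commercially pure titanium: M = 22.9 MN·m/kg
  gray cast iron: M = 15.7 MN·m/kg
Borosilicate glass ranks first.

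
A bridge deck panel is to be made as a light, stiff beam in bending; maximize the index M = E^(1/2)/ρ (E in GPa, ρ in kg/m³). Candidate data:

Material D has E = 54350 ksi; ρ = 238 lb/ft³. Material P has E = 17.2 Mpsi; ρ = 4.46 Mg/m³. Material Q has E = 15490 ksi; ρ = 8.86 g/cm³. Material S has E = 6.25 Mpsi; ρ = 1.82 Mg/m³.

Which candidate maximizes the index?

material D

After converting to SI:
  material D: E = 374.7 GPa, ρ = 3812 kg/m³
  material P: E = 118.6 GPa, ρ = 4460 kg/m³
  material Q: E = 106.8 GPa, ρ = 8860 kg/m³
  material S: E = 43.09 GPa, ρ = 1820 kg/m³
  material D: M = 5.08×10⁻³
  material S: M = 3.61×10⁻³
  material P: M = 2.44×10⁻³
  material Q: M = 1.17×10⁻³
Material D has the largest M.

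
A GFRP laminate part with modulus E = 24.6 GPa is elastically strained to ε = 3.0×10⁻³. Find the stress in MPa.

73.8 MPa

σ = E·ε = 24600 MPa × 3.0×10⁻³ = 73.8 MPa.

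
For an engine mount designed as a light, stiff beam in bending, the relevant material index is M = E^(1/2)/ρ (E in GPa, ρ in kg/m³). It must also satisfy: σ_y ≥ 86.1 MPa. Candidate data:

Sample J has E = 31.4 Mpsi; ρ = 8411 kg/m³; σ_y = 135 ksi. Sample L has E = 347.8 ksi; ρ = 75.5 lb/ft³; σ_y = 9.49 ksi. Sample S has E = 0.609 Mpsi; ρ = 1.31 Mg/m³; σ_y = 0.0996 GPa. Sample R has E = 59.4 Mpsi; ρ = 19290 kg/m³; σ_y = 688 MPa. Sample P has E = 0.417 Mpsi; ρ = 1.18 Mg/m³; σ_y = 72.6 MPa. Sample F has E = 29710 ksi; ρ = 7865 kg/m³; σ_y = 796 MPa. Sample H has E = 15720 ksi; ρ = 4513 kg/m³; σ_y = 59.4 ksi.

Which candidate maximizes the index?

Screen on constraints: σ_y ≥ 86.1 MPa. Survivors: sample J, sample S, sample R, sample F, sample H.
Putting every candidate on a common basis:
  sample J: E = 216.5 GPa, ρ = 8411 kg/m³
  sample S: E = 4.199 GPa, ρ = 1310 kg/m³
  sample R: E = 409.5 GPa, ρ = 19290 kg/m³
  sample F: E = 204.8 GPa, ρ = 7865 kg/m³
  sample H: E = 108.4 GPa, ρ = 4513 kg/m³
  sample H: M = 2.31×10⁻³
  sample F: M = 1.82×10⁻³
  sample J: M = 1.75×10⁻³
  sample S: M = 1.56×10⁻³
  sample R: M = 1.05×10⁻³
Sample H ranks first.

sample H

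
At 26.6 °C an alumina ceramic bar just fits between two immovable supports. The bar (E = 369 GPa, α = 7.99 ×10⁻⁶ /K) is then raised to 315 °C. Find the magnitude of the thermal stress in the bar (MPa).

850 MPa

ΔT = 288.4 K. Constrained thermal stress σ = E·α·ΔT = 369.0×10³ MPa × 7.99×10⁻⁶ × 288.4 = 850 MPa (compressive).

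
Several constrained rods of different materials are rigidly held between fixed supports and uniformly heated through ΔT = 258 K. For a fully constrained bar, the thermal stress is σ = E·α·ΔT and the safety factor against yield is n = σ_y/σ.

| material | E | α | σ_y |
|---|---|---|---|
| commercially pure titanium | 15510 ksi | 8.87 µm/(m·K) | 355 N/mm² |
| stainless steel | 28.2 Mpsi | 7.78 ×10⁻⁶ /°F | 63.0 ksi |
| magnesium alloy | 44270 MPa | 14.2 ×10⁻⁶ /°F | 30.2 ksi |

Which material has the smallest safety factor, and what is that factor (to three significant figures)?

Converting E to GPa, α to ×10⁻⁶/K, σ_y to MPa, then σ and n for each:
  commercially pure titanium: E = 106.9, α = 8.87, σ_y = 355.0 → σ = 245 MPa, n = 1.45
  stainless steel: E = 194.4, α = 14.0, σ_y = 434.4 → σ = 702 MPa, n = 0.618
  magnesium alloy: E = 44.27, α = 25.6, σ_y = 208.2 → σ = 292 MPa, n = 0.713
Stainless steel has the lowest safety factor, n = 0.618.

stainless steel, n = 0.618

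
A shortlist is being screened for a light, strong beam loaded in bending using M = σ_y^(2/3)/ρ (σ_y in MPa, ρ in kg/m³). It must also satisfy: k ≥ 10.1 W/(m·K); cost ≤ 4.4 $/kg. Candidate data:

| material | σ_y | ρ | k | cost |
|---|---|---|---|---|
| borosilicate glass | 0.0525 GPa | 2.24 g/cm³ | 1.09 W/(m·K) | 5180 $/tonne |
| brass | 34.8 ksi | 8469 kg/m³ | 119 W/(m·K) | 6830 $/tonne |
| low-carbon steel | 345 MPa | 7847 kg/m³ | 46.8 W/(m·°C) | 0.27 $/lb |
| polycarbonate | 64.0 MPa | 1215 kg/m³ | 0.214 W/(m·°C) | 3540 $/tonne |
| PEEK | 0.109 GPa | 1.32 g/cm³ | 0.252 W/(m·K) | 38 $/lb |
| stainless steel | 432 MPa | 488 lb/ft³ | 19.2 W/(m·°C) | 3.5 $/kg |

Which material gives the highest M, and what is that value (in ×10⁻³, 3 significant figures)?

Screen on constraints: k ≥ 10.1 W/(m·K); cost ≤ 4.4 $/kg. Survivors: low-carbon steel, stainless steel.
Normalizing units and computing the index:
  low-carbon steel: σ_y = 345.0 MPa, ρ = 7847 kg/m³
  stainless steel: σ_y = 432.0 MPa, ρ = 7817 kg/m³
  stainless steel: M = 7.31×10⁻³
  low-carbon steel: M = 6.27×10⁻³
The maximum is for stainless steel.

stainless steel, M = 7.31×10⁻³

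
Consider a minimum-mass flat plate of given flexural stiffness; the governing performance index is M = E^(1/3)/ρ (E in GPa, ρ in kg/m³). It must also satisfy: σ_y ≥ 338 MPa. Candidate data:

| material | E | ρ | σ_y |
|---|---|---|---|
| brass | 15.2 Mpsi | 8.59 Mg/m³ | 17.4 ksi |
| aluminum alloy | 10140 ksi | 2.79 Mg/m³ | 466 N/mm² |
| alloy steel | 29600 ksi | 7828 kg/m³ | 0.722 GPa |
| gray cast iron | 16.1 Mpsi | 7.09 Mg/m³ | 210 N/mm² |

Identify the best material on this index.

Screen on constraints: σ_y ≥ 338 MPa. Survivors: aluminum alloy, alloy steel.
Convert each candidate to consistent units, then evaluate M:
  aluminum alloy: E = 69.91 GPa, ρ = 2790 kg/m³
  alloy steel: E = 204.1 GPa, ρ = 7828 kg/m³
  aluminum alloy: M = 1.48×10⁻³
  alloy steel: M = 0.752×10⁻³
Aluminum alloy has the largest M.

aluminum alloy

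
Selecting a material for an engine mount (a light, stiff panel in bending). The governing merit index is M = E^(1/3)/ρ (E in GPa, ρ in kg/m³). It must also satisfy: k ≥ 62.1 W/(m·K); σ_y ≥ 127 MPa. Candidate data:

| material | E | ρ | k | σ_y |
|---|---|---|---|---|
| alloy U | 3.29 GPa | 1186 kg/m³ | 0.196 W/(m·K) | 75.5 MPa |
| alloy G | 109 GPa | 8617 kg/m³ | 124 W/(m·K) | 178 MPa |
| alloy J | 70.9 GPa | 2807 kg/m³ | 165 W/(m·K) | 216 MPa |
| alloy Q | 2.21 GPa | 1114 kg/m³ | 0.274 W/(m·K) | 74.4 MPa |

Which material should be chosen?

Screen on constraints: k ≥ 62.1 W/(m·K); σ_y ≥ 127 MPa. Survivors: alloy G, alloy J.
Evaluate M for each candidate:
  alloy J: M = 1.47×10⁻³
  alloy G: M = 0.554×10⁻³
The maximum is for alloy J.

alloy J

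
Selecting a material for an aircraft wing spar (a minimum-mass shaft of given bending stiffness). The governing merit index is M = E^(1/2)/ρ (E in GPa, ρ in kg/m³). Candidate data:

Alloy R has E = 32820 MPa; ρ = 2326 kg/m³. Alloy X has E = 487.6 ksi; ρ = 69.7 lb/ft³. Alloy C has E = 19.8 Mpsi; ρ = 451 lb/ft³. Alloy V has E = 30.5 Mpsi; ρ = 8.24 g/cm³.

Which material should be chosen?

After converting to SI:
  alloy R: E = 32.82 GPa, ρ = 2326 kg/m³
  alloy X: E = 3.362 GPa, ρ = 1116 kg/m³
  alloy C: E = 136.5 GPa, ρ = 7224 kg/m³
  alloy V: E = 210.3 GPa, ρ = 8240 kg/m³
  alloy R: M = 2.46×10⁻³
  alloy V: M = 1.76×10⁻³
  alloy X: M = 1.64×10⁻³
  alloy C: M = 1.62×10⁻³
The maximum is for alloy R.

alloy R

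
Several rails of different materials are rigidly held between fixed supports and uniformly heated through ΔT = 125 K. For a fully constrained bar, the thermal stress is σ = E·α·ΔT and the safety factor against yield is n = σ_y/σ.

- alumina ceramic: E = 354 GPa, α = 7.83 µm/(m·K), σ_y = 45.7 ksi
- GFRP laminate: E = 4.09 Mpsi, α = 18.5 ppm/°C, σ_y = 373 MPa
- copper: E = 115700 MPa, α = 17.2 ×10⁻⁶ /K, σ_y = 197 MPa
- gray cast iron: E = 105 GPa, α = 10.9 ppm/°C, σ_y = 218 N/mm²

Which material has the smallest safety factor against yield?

Per material, after unit conversion:
  alumina ceramic: E = 354.0, α = 7.83, σ_y = 315.1 → σ = 346 MPa, n = 0.909
  GFRP laminate: E = 28.20, α = 18.5, σ_y = 373.0 → σ = 65.2 MPa, n = 5.72
  copper: E = 115.7, α = 17.2, σ_y = 197.0 → σ = 249 MPa, n = 0.792
  gray cast iron: E = 105.0, α = 10.9, σ_y = 218.0 → σ = 143 MPa, n = 1.52
The minimum is copper at n = 0.792.

copper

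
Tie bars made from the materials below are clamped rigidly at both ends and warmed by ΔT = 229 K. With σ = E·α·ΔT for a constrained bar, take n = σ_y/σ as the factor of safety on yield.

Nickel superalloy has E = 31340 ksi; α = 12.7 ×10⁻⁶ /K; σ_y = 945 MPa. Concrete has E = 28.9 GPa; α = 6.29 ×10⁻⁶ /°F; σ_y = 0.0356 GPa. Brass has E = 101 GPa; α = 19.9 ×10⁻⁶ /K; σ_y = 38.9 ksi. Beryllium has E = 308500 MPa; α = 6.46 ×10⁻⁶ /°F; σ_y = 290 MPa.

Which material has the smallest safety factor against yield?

Converting E to GPa, α to ×10⁻⁶/K, σ_y to MPa, then σ and n for each:
  nickel superalloy: E = 216.1, α = 12.7, σ_y = 945.0 → σ = 628 MPa, n = 1.50
  concrete: E = 28.90, α = 11.3, σ_y = 35.60 → σ = 74.9 MPa, n = 0.475
  brass: E = 101.0, α = 19.9, σ_y = 268.2 → σ = 460 MPa, n = 0.583
  beryllium: E = 308.5, α = 11.6, σ_y = 290.0 → σ = 821 MPa, n = 0.353
The minimum is beryllium at n = 0.353.

beryllium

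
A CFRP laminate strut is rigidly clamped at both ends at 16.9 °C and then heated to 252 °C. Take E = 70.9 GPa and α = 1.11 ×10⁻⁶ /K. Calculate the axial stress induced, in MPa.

ΔT = 235.1 K. Constrained thermal stress σ = E·α·ΔT = 70.90×10³ MPa × 1.11×10⁻⁶ × 235.1 = 18.5 MPa (compressive).

18.5 MPa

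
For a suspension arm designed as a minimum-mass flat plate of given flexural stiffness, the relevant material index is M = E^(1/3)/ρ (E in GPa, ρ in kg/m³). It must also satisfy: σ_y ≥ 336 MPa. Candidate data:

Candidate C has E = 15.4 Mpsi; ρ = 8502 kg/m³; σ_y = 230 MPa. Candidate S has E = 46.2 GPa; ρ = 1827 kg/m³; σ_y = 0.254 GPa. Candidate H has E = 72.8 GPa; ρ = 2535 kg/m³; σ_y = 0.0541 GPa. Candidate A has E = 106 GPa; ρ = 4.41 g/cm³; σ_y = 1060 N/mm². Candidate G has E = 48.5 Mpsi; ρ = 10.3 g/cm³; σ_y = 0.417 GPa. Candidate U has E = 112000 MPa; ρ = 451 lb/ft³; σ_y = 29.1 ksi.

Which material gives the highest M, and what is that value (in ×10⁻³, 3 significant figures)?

Screen on constraints: σ_y ≥ 336 MPa. Survivors: candidate A, candidate G.
Normalizing units and computing the index:
  candidate A: E = 106.0 GPa, ρ = 4410 kg/m³
  candidate G: E = 334.4 GPa, ρ = 10300 kg/m³
  candidate A: M = 1.07×10⁻³
  candidate G: M = 0.674×10⁻³
Highest index: candidate A.

candidate A, M = 1.07×10⁻³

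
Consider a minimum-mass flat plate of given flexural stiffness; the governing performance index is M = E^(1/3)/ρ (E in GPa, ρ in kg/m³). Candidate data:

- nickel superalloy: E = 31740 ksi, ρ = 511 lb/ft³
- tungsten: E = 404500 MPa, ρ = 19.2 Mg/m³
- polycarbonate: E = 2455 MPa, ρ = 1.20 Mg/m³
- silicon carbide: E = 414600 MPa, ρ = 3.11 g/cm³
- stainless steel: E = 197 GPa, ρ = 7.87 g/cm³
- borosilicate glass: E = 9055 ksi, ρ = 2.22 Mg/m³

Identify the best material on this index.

silicon carbide

Normalizing units and computing the index:
  nickel superalloy: E = 218.8 GPa, ρ = 8185 kg/m³
  tungsten: E = 404.5 GPa, ρ = 19200 kg/m³
  polycarbonate: E = 2.455 GPa, ρ = 1200 kg/m³
  silicon carbide: E = 414.6 GPa, ρ = 3110 kg/m³
  stainless steel: E = 197.0 GPa, ρ = 7870 kg/m³
  borosilicate glass: E = 62.43 GPa, ρ = 2220 kg/m³
  silicon carbide: M = 2.40×10⁻³
  borosilicate glass: M = 1.79×10⁻³
  polycarbonate: M = 1.12×10⁻³
  stainless steel: M = 0.739×10⁻³
  nickel superalloy: M = 0.736×10⁻³
  tungsten: M = 0.385×10⁻³
Silicon carbide ranks first.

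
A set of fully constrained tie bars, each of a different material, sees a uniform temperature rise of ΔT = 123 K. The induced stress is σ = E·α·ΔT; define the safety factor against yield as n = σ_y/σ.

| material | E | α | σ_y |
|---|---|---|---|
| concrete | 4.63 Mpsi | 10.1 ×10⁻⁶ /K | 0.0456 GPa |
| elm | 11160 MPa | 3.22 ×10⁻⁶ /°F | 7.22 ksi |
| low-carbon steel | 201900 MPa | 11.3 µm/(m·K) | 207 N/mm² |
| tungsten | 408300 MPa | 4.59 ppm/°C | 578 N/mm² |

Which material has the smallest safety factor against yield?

With everything in SI (GPa, ×10⁻⁶/K, MPa):
  concrete: E = 31.92, α = 10.1, σ_y = 45.60 → σ = 39.7 MPa, n = 1.15
  elm: E = 11.16, α = 5.80, σ_y = 49.78 → σ = 7.96 MPa, n = 6.26
  low-carbon steel: E = 201.9, α = 11.3, σ_y = 207.0 → σ = 281 MPa, n = 0.738
  tungsten: E = 408.3, α = 4.59, σ_y = 578.0 → σ = 231 MPa, n = 2.51
The minimum is low-carbon steel at n = 0.738.

low-carbon steel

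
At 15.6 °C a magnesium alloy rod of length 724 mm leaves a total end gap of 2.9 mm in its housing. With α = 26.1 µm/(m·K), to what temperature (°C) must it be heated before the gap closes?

169 °C

α·L₀·ΔT = 2.9 mm ⇒ ΔT = 2.9 / (26.1×10⁻⁶ × 724.0) = 153.5 K.
T = 15.6 + 153.5 = 169.1 °C.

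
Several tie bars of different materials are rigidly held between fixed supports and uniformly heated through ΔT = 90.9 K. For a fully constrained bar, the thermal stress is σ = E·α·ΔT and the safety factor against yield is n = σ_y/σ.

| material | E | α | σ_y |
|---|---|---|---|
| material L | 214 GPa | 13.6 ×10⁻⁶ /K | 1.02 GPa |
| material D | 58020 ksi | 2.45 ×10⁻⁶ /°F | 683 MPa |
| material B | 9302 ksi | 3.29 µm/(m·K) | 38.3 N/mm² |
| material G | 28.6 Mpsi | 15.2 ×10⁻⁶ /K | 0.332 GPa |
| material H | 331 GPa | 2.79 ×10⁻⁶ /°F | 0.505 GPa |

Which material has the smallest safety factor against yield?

material G

With everything in SI (GPa, ×10⁻⁶/K, MPa):
  material L: E = 214.0, α = 13.6, σ_y = 1020 → σ = 265 MPa, n = 3.86
  material D: E = 400.0, α = 4.41, σ_y = 683.0 → σ = 160 MPa, n = 4.26
  material B: E = 64.14, α = 3.29, σ_y = 38.30 → σ = 19.2 MPa, n = 2.00
  material G: E = 197.2, α = 15.2, σ_y = 332.0 → σ = 272 MPa, n = 1.22
  material H: E = 331.0, α = 5.02, σ_y = 505.0 → σ = 151 MPa, n = 3.34
The minimum is material G at n = 1.22.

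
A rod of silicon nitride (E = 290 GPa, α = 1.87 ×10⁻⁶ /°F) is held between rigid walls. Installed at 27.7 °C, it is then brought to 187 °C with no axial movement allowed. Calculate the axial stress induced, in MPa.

α = 1.87×10⁻⁶/°F × 9/5 = 3.37×10⁻⁶/K.
ΔT = 159.3 K. Constrained thermal stress σ = E·α·ΔT = 290.0×10³ MPa × 3.37×10⁻⁶ × 159.3 = 155 MPa (compressive).

155 MPa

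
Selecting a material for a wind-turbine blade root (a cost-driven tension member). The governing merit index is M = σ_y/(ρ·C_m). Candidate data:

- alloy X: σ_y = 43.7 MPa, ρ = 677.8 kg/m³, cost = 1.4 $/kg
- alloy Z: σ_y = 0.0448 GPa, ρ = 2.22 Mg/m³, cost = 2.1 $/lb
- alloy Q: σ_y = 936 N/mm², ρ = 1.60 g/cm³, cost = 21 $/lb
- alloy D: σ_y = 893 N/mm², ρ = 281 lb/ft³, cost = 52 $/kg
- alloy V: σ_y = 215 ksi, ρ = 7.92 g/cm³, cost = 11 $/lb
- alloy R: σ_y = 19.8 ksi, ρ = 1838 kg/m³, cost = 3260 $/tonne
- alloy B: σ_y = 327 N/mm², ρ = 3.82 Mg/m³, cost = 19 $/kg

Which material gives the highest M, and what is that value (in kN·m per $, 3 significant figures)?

alloy X, M = 46.1 kN·m per $

Convert each candidate to consistent units, then evaluate M:
  alloy X: σ_y = 43.70 MPa, ρ = 677.8 kg/m³, cost = 1.400 $/kg
  alloy Z: σ_y = 44.80 MPa, ρ = 2220 kg/m³, cost = 4.630 $/kg
  alloy Q: σ_y = 936.0 MPa, ρ = 1600 kg/m³, cost = 46.30 $/kg
  alloy D: σ_y = 893.0 MPa, ρ = 4501 kg/m³, cost = 52.00 $/kg
  alloy V: σ_y = 1482 MPa, ρ = 7920 kg/m³, cost = 24.25 $/kg
  alloy R: σ_y = 136.5 MPa, ρ = 1838 kg/m³, cost = 3.260 $/kg
  alloy B: σ_y = 327.0 MPa, ρ = 3820 kg/m³, cost = 19.00 $/kg
  alloy X: M = 46.1 kN·m per $
  alloy R: M = 22.8 kN·m per $
  alloy Q: M = 12.6 kN·m per $
  alloy V: M = 7.72 kN·m per $
  alloy B: M = 4.51 kN·m per $
  alloy Z: M = 4.36 kN·m per $
  alloy D: M = 3.82 kN·m per $
Alloy X ranks first.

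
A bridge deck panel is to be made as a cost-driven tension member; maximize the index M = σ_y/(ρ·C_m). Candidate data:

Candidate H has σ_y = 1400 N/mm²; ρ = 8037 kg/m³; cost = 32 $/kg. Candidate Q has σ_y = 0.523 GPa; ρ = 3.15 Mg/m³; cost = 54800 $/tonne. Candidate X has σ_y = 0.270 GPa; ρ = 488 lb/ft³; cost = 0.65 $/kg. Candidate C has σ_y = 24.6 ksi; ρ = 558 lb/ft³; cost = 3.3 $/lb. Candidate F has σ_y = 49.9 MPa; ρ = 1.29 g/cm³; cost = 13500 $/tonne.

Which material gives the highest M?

candidate X

After converting to SI:
  candidate H: σ_y = 1400 MPa, ρ = 8037 kg/m³, cost = 32.00 $/kg
  candidate Q: σ_y = 523.0 MPa, ρ = 3150 kg/m³, cost = 54.80 $/kg
  candidate X: σ_y = 270.0 MPa, ρ = 7817 kg/m³, cost = 0.6500 $/kg
  candidate C: σ_y = 169.6 MPa, ρ = 8938 kg/m³, cost = 7.275 $/kg
  candidate F: σ_y = 49.90 MPa, ρ = 1290 kg/m³, cost = 13.50 $/kg
  candidate X: M = 53.1 kN·m per $
  candidate H: M = 5.44 kN·m per $
  candidate Q: M = 3.03 kN·m per $
  candidate F: M = 2.87 kN·m per $
  candidate C: M = 2.61 kN·m per $
Candidate X ranks first.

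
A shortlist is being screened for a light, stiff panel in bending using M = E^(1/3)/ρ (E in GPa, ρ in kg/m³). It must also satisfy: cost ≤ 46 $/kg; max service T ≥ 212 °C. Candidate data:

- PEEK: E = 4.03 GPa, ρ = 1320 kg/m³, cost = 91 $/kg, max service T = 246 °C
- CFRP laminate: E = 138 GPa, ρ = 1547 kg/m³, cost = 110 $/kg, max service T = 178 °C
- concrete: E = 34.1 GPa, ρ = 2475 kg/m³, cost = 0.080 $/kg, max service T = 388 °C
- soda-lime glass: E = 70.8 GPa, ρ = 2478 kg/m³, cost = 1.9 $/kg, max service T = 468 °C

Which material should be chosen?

Screen on constraints: cost ≤ 46 $/kg; max service T ≥ 212 °C. Survivors: concrete, soda-lime glass.
Evaluate M for each candidate:
  soda-lime glass: M = 1.67×10⁻³
  concrete: M = 1.31×10⁻³
Soda-lime glass ranks first.

soda-lime glass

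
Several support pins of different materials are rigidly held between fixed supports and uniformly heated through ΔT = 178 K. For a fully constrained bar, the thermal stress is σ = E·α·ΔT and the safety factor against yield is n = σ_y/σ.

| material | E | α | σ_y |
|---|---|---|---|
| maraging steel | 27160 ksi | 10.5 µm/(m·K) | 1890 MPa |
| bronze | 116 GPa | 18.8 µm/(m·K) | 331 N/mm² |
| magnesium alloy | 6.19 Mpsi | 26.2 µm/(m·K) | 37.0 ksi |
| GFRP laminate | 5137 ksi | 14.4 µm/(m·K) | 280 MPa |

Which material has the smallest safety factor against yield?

With everything in SI (GPa, ×10⁻⁶/K, MPa):
  maraging steel: E = 187.3, α = 10.5, σ_y = 1890 → σ = 350 MPa, n = 5.40
  bronze: E = 116.0, α = 18.8, σ_y = 331.0 → σ = 388 MPa, n = 0.853
  magnesium alloy: E = 42.68, α = 26.2, σ_y = 255.1 → σ = 199 MPa, n = 1.28
  GFRP laminate: E = 35.42, α = 14.4, σ_y = 280.0 → σ = 90.8 MPa, n = 3.08
The minimum is bronze at n = 0.853.

bronze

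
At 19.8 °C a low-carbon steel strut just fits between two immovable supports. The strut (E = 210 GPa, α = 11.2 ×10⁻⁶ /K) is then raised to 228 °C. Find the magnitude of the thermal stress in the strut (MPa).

490 MPa

ΔT = 208.2 K. Constrained thermal stress σ = E·α·ΔT = 210.0×10³ MPa × 11.2×10⁻⁶ × 208.2 = 490 MPa (compressive).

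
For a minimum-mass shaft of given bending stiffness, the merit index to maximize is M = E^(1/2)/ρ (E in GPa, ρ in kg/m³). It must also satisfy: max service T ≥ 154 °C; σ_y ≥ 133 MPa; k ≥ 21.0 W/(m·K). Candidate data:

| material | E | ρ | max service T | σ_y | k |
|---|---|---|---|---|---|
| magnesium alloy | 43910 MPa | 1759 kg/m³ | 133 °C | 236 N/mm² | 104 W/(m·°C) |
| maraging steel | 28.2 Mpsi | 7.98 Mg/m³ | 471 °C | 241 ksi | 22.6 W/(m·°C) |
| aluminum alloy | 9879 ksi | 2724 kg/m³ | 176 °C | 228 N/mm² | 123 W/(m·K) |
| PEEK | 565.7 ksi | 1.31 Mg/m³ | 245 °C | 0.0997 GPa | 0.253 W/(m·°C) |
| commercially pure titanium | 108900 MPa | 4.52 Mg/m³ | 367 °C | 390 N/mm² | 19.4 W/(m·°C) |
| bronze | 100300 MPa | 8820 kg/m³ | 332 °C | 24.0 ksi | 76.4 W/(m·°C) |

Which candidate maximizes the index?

Screen on constraints: max service T ≥ 154 °C; σ_y ≥ 133 MPa; k ≥ 21.0 W/(m·K). Survivors: maraging steel, aluminum alloy, bronze.
Convert each candidate to consistent units, then evaluate M:
  maraging steel: E = 194.4 GPa, ρ = 7980 kg/m³
  aluminum alloy: E = 68.11 GPa, ρ = 2724 kg/m³
  bronze: E = 100.3 GPa, ρ = 8820 kg/m³
  aluminum alloy: M = 3.03×10⁻³
  maraging steel: M = 1.75×10⁻³
  bronze: M = 1.14×10⁻³
Aluminum alloy ranks first.

aluminum alloy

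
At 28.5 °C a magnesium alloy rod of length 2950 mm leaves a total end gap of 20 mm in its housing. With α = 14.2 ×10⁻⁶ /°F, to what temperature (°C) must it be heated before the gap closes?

α = 14.2×10⁻⁶/°F × 9/5 = 25.6×10⁻⁶/K.
α·L₀·ΔT = 20.0 mm ⇒ ΔT = 20.0 / (25.6×10⁻⁶ × 2950.0) = 265.2 K.
T = 28.5 + 265.2 = 293.7 °C.

294 °C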